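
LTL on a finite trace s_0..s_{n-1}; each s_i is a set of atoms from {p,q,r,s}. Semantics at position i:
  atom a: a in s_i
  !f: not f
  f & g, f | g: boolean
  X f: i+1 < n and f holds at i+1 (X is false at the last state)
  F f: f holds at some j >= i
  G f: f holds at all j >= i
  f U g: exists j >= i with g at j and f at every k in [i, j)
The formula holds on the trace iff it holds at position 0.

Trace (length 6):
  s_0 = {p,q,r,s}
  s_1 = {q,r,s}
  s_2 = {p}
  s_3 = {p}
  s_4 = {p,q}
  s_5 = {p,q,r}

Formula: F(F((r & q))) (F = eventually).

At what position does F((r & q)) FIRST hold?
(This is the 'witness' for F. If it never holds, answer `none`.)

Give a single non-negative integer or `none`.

Answer: 0

Derivation:
s_0={p,q,r,s}: F((r & q))=True (r & q)=True r=True q=True
s_1={q,r,s}: F((r & q))=True (r & q)=True r=True q=True
s_2={p}: F((r & q))=True (r & q)=False r=False q=False
s_3={p}: F((r & q))=True (r & q)=False r=False q=False
s_4={p,q}: F((r & q))=True (r & q)=False r=False q=True
s_5={p,q,r}: F((r & q))=True (r & q)=True r=True q=True
F(F((r & q))) holds; first witness at position 0.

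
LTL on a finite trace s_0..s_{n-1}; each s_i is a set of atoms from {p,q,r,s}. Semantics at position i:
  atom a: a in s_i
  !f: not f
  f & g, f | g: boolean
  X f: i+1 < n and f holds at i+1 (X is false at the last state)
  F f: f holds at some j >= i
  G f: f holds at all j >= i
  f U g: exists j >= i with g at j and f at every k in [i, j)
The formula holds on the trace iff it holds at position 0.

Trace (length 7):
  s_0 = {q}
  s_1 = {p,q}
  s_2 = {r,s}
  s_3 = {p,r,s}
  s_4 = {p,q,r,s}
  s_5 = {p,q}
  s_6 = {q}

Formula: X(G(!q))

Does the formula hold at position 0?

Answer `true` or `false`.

s_0={q}: X(G(!q))=False G(!q)=False !q=False q=True
s_1={p,q}: X(G(!q))=False G(!q)=False !q=False q=True
s_2={r,s}: X(G(!q))=False G(!q)=False !q=True q=False
s_3={p,r,s}: X(G(!q))=False G(!q)=False !q=True q=False
s_4={p,q,r,s}: X(G(!q))=False G(!q)=False !q=False q=True
s_5={p,q}: X(G(!q))=False G(!q)=False !q=False q=True
s_6={q}: X(G(!q))=False G(!q)=False !q=False q=True

Answer: false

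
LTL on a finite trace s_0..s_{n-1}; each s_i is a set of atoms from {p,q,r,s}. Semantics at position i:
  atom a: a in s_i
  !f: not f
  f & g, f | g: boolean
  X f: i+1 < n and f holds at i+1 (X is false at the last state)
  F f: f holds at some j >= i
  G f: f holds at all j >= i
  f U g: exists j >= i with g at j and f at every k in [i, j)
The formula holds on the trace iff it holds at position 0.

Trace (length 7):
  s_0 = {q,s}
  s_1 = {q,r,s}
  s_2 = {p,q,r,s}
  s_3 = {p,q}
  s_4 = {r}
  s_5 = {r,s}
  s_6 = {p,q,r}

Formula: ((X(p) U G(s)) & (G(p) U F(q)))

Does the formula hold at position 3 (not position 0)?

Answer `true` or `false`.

s_0={q,s}: ((X(p) U G(s)) & (G(p) U F(q)))=False (X(p) U G(s))=False X(p)=False p=False G(s)=False s=True (G(p) U F(q))=True G(p)=False F(q)=True q=True
s_1={q,r,s}: ((X(p) U G(s)) & (G(p) U F(q)))=False (X(p) U G(s))=False X(p)=True p=False G(s)=False s=True (G(p) U F(q))=True G(p)=False F(q)=True q=True
s_2={p,q,r,s}: ((X(p) U G(s)) & (G(p) U F(q)))=False (X(p) U G(s))=False X(p)=True p=True G(s)=False s=True (G(p) U F(q))=True G(p)=False F(q)=True q=True
s_3={p,q}: ((X(p) U G(s)) & (G(p) U F(q)))=False (X(p) U G(s))=False X(p)=False p=True G(s)=False s=False (G(p) U F(q))=True G(p)=False F(q)=True q=True
s_4={r}: ((X(p) U G(s)) & (G(p) U F(q)))=False (X(p) U G(s))=False X(p)=False p=False G(s)=False s=False (G(p) U F(q))=True G(p)=False F(q)=True q=False
s_5={r,s}: ((X(p) U G(s)) & (G(p) U F(q)))=False (X(p) U G(s))=False X(p)=True p=False G(s)=False s=True (G(p) U F(q))=True G(p)=False F(q)=True q=False
s_6={p,q,r}: ((X(p) U G(s)) & (G(p) U F(q)))=False (X(p) U G(s))=False X(p)=False p=True G(s)=False s=False (G(p) U F(q))=True G(p)=True F(q)=True q=True
Evaluating at position 3: result = False

Answer: false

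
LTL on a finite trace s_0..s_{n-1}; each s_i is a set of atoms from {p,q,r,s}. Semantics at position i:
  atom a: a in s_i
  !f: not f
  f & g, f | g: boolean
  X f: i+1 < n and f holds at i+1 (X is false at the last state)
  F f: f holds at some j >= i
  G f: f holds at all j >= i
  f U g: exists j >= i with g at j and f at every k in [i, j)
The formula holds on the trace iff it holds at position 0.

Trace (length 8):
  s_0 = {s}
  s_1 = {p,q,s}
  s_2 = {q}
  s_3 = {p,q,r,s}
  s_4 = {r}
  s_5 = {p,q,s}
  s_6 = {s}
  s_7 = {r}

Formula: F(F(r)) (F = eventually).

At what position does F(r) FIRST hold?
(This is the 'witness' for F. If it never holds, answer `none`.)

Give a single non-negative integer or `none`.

Answer: 0

Derivation:
s_0={s}: F(r)=True r=False
s_1={p,q,s}: F(r)=True r=False
s_2={q}: F(r)=True r=False
s_3={p,q,r,s}: F(r)=True r=True
s_4={r}: F(r)=True r=True
s_5={p,q,s}: F(r)=True r=False
s_6={s}: F(r)=True r=False
s_7={r}: F(r)=True r=True
F(F(r)) holds; first witness at position 0.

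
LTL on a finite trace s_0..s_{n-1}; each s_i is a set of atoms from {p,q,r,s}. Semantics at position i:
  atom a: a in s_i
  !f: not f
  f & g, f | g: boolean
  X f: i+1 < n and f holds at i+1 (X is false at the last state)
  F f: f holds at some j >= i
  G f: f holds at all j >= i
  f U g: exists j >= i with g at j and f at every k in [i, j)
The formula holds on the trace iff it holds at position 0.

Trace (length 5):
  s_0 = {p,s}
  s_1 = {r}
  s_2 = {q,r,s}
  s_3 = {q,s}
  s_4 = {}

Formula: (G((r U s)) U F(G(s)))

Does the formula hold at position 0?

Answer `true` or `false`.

Answer: false

Derivation:
s_0={p,s}: (G((r U s)) U F(G(s)))=False G((r U s))=False (r U s)=True r=False s=True F(G(s))=False G(s)=False
s_1={r}: (G((r U s)) U F(G(s)))=False G((r U s))=False (r U s)=True r=True s=False F(G(s))=False G(s)=False
s_2={q,r,s}: (G((r U s)) U F(G(s)))=False G((r U s))=False (r U s)=True r=True s=True F(G(s))=False G(s)=False
s_3={q,s}: (G((r U s)) U F(G(s)))=False G((r U s))=False (r U s)=True r=False s=True F(G(s))=False G(s)=False
s_4={}: (G((r U s)) U F(G(s)))=False G((r U s))=False (r U s)=False r=False s=False F(G(s))=False G(s)=False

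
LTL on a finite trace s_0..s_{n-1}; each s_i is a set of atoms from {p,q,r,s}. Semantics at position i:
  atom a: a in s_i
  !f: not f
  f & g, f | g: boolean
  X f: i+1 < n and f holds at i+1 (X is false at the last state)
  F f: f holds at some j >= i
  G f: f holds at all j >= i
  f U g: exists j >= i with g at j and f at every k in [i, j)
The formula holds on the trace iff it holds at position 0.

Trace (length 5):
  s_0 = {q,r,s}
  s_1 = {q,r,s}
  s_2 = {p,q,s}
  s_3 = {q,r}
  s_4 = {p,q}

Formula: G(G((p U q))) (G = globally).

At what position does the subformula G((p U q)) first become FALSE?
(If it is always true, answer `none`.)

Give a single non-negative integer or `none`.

Answer: none

Derivation:
s_0={q,r,s}: G((p U q))=True (p U q)=True p=False q=True
s_1={q,r,s}: G((p U q))=True (p U q)=True p=False q=True
s_2={p,q,s}: G((p U q))=True (p U q)=True p=True q=True
s_3={q,r}: G((p U q))=True (p U q)=True p=False q=True
s_4={p,q}: G((p U q))=True (p U q)=True p=True q=True
G(G((p U q))) holds globally = True
No violation — formula holds at every position.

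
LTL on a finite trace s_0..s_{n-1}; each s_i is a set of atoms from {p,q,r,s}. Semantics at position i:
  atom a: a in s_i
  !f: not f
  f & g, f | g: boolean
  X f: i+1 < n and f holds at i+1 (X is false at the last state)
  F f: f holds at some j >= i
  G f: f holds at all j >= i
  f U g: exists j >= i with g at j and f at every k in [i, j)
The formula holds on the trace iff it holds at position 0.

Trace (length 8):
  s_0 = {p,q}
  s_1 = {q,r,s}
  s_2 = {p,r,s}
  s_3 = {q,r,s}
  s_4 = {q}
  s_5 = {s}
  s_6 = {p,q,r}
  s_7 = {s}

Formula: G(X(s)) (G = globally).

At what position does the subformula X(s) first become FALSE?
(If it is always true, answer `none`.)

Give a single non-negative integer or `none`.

s_0={p,q}: X(s)=True s=False
s_1={q,r,s}: X(s)=True s=True
s_2={p,r,s}: X(s)=True s=True
s_3={q,r,s}: X(s)=False s=True
s_4={q}: X(s)=True s=False
s_5={s}: X(s)=False s=True
s_6={p,q,r}: X(s)=True s=False
s_7={s}: X(s)=False s=True
G(X(s)) holds globally = False
First violation at position 3.

Answer: 3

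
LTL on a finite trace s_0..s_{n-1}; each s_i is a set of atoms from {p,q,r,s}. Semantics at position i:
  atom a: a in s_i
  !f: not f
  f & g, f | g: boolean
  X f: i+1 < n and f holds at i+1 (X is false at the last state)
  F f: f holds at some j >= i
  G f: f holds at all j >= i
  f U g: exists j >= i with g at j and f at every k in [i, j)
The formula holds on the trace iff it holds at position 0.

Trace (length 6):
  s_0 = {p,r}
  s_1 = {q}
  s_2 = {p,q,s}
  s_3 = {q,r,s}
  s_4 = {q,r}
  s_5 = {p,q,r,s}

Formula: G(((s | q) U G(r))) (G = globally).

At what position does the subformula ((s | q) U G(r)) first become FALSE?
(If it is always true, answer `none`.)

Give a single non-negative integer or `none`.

s_0={p,r}: ((s | q) U G(r))=False (s | q)=False s=False q=False G(r)=False r=True
s_1={q}: ((s | q) U G(r))=True (s | q)=True s=False q=True G(r)=False r=False
s_2={p,q,s}: ((s | q) U G(r))=True (s | q)=True s=True q=True G(r)=False r=False
s_3={q,r,s}: ((s | q) U G(r))=True (s | q)=True s=True q=True G(r)=True r=True
s_4={q,r}: ((s | q) U G(r))=True (s | q)=True s=False q=True G(r)=True r=True
s_5={p,q,r,s}: ((s | q) U G(r))=True (s | q)=True s=True q=True G(r)=True r=True
G(((s | q) U G(r))) holds globally = False
First violation at position 0.

Answer: 0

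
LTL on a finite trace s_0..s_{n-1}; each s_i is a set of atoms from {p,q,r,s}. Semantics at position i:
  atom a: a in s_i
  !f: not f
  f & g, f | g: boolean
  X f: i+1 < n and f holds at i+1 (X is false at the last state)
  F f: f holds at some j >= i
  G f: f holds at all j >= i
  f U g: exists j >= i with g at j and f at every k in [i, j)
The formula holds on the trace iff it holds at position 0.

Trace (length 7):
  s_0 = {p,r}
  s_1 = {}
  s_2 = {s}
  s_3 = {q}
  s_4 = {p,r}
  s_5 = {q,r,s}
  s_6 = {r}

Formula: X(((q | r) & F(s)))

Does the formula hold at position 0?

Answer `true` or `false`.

s_0={p,r}: X(((q | r) & F(s)))=False ((q | r) & F(s))=True (q | r)=True q=False r=True F(s)=True s=False
s_1={}: X(((q | r) & F(s)))=False ((q | r) & F(s))=False (q | r)=False q=False r=False F(s)=True s=False
s_2={s}: X(((q | r) & F(s)))=True ((q | r) & F(s))=False (q | r)=False q=False r=False F(s)=True s=True
s_3={q}: X(((q | r) & F(s)))=True ((q | r) & F(s))=True (q | r)=True q=True r=False F(s)=True s=False
s_4={p,r}: X(((q | r) & F(s)))=True ((q | r) & F(s))=True (q | r)=True q=False r=True F(s)=True s=False
s_5={q,r,s}: X(((q | r) & F(s)))=False ((q | r) & F(s))=True (q | r)=True q=True r=True F(s)=True s=True
s_6={r}: X(((q | r) & F(s)))=False ((q | r) & F(s))=False (q | r)=True q=False r=True F(s)=False s=False

Answer: false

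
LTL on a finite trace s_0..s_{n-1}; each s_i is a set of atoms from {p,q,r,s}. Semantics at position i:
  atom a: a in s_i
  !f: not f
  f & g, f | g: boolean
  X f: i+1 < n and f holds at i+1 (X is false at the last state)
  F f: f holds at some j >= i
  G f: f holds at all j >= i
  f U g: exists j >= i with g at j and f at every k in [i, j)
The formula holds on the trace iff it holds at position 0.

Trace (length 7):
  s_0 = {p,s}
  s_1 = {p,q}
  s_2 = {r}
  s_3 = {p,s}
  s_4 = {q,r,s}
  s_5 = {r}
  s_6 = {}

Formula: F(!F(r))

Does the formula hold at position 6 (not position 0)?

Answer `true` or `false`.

Answer: true

Derivation:
s_0={p,s}: F(!F(r))=True !F(r)=False F(r)=True r=False
s_1={p,q}: F(!F(r))=True !F(r)=False F(r)=True r=False
s_2={r}: F(!F(r))=True !F(r)=False F(r)=True r=True
s_3={p,s}: F(!F(r))=True !F(r)=False F(r)=True r=False
s_4={q,r,s}: F(!F(r))=True !F(r)=False F(r)=True r=True
s_5={r}: F(!F(r))=True !F(r)=False F(r)=True r=True
s_6={}: F(!F(r))=True !F(r)=True F(r)=False r=False
Evaluating at position 6: result = True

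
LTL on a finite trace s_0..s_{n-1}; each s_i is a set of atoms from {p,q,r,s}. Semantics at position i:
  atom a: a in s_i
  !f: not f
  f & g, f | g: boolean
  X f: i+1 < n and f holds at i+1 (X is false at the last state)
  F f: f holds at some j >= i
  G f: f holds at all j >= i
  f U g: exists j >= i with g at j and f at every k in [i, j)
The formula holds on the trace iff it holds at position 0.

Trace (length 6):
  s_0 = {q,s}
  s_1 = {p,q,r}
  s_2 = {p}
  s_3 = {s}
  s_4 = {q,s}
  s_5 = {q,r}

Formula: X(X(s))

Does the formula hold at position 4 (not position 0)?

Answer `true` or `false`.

Answer: false

Derivation:
s_0={q,s}: X(X(s))=False X(s)=False s=True
s_1={p,q,r}: X(X(s))=True X(s)=False s=False
s_2={p}: X(X(s))=True X(s)=True s=False
s_3={s}: X(X(s))=False X(s)=True s=True
s_4={q,s}: X(X(s))=False X(s)=False s=True
s_5={q,r}: X(X(s))=False X(s)=False s=False
Evaluating at position 4: result = False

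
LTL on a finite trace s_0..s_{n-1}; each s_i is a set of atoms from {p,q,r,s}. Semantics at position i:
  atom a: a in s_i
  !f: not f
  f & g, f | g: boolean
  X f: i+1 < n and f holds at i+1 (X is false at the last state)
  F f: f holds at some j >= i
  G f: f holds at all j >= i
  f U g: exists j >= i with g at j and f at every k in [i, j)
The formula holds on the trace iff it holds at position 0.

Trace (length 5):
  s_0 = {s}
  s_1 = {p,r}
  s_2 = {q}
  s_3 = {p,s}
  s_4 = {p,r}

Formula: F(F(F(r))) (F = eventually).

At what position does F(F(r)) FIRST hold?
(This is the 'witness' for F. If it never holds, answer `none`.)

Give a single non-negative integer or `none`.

Answer: 0

Derivation:
s_0={s}: F(F(r))=True F(r)=True r=False
s_1={p,r}: F(F(r))=True F(r)=True r=True
s_2={q}: F(F(r))=True F(r)=True r=False
s_3={p,s}: F(F(r))=True F(r)=True r=False
s_4={p,r}: F(F(r))=True F(r)=True r=True
F(F(F(r))) holds; first witness at position 0.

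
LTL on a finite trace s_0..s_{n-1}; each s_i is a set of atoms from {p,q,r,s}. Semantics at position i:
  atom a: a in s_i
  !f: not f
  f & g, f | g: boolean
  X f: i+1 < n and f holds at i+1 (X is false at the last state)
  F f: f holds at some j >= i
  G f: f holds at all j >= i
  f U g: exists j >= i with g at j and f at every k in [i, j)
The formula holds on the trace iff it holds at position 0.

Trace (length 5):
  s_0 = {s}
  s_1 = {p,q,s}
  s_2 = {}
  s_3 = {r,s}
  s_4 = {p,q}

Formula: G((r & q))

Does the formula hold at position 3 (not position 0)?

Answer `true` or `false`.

s_0={s}: G((r & q))=False (r & q)=False r=False q=False
s_1={p,q,s}: G((r & q))=False (r & q)=False r=False q=True
s_2={}: G((r & q))=False (r & q)=False r=False q=False
s_3={r,s}: G((r & q))=False (r & q)=False r=True q=False
s_4={p,q}: G((r & q))=False (r & q)=False r=False q=True
Evaluating at position 3: result = False

Answer: false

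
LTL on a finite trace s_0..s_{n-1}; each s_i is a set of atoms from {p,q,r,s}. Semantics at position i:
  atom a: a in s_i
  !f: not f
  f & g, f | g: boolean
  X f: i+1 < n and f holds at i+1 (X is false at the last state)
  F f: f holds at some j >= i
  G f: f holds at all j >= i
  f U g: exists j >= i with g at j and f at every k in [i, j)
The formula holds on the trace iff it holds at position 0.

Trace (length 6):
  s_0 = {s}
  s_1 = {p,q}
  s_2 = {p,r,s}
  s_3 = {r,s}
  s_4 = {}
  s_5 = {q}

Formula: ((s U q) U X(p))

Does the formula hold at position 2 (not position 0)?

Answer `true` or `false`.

s_0={s}: ((s U q) U X(p))=True (s U q)=True s=True q=False X(p)=True p=False
s_1={p,q}: ((s U q) U X(p))=True (s U q)=True s=False q=True X(p)=True p=True
s_2={p,r,s}: ((s U q) U X(p))=False (s U q)=False s=True q=False X(p)=False p=True
s_3={r,s}: ((s U q) U X(p))=False (s U q)=False s=True q=False X(p)=False p=False
s_4={}: ((s U q) U X(p))=False (s U q)=False s=False q=False X(p)=False p=False
s_5={q}: ((s U q) U X(p))=False (s U q)=True s=False q=True X(p)=False p=False
Evaluating at position 2: result = False

Answer: false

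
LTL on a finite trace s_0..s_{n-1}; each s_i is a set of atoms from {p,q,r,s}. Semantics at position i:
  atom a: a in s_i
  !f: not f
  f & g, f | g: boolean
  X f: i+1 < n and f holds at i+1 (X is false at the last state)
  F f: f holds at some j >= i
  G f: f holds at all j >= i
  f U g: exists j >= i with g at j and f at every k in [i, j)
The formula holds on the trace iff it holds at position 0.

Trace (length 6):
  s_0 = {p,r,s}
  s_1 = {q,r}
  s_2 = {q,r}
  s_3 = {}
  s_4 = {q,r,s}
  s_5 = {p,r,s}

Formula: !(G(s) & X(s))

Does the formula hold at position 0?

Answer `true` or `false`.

s_0={p,r,s}: !(G(s) & X(s))=True (G(s) & X(s))=False G(s)=False s=True X(s)=False
s_1={q,r}: !(G(s) & X(s))=True (G(s) & X(s))=False G(s)=False s=False X(s)=False
s_2={q,r}: !(G(s) & X(s))=True (G(s) & X(s))=False G(s)=False s=False X(s)=False
s_3={}: !(G(s) & X(s))=True (G(s) & X(s))=False G(s)=False s=False X(s)=True
s_4={q,r,s}: !(G(s) & X(s))=False (G(s) & X(s))=True G(s)=True s=True X(s)=True
s_5={p,r,s}: !(G(s) & X(s))=True (G(s) & X(s))=False G(s)=True s=True X(s)=False

Answer: true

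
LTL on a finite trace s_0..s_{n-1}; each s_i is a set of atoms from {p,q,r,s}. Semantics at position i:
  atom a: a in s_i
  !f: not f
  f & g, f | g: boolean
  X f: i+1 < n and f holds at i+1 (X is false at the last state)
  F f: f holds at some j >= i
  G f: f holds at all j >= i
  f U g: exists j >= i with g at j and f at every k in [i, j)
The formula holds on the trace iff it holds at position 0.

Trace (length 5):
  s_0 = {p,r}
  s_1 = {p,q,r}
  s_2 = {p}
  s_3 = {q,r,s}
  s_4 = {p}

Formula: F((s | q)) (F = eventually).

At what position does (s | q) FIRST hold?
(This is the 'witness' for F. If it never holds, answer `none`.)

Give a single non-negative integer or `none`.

Answer: 1

Derivation:
s_0={p,r}: (s | q)=False s=False q=False
s_1={p,q,r}: (s | q)=True s=False q=True
s_2={p}: (s | q)=False s=False q=False
s_3={q,r,s}: (s | q)=True s=True q=True
s_4={p}: (s | q)=False s=False q=False
F((s | q)) holds; first witness at position 1.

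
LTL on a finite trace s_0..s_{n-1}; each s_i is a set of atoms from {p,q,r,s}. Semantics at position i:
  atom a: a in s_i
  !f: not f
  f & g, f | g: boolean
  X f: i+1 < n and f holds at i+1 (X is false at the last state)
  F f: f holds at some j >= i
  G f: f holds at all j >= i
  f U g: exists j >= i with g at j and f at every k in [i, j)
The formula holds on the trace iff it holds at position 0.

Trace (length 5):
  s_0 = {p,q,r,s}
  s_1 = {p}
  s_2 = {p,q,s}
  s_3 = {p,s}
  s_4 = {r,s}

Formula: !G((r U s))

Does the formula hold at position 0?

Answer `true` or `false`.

s_0={p,q,r,s}: !G((r U s))=True G((r U s))=False (r U s)=True r=True s=True
s_1={p}: !G((r U s))=True G((r U s))=False (r U s)=False r=False s=False
s_2={p,q,s}: !G((r U s))=False G((r U s))=True (r U s)=True r=False s=True
s_3={p,s}: !G((r U s))=False G((r U s))=True (r U s)=True r=False s=True
s_4={r,s}: !G((r U s))=False G((r U s))=True (r U s)=True r=True s=True

Answer: true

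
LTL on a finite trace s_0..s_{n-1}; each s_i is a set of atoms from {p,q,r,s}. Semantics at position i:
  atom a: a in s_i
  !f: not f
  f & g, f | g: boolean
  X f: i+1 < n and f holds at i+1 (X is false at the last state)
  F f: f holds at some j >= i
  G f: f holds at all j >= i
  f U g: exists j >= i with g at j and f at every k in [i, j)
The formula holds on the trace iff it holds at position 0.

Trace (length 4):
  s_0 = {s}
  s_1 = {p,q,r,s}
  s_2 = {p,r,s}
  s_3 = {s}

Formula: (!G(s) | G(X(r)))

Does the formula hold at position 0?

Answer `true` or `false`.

s_0={s}: (!G(s) | G(X(r)))=False !G(s)=False G(s)=True s=True G(X(r))=False X(r)=True r=False
s_1={p,q,r,s}: (!G(s) | G(X(r)))=False !G(s)=False G(s)=True s=True G(X(r))=False X(r)=True r=True
s_2={p,r,s}: (!G(s) | G(X(r)))=False !G(s)=False G(s)=True s=True G(X(r))=False X(r)=False r=True
s_3={s}: (!G(s) | G(X(r)))=False !G(s)=False G(s)=True s=True G(X(r))=False X(r)=False r=False

Answer: false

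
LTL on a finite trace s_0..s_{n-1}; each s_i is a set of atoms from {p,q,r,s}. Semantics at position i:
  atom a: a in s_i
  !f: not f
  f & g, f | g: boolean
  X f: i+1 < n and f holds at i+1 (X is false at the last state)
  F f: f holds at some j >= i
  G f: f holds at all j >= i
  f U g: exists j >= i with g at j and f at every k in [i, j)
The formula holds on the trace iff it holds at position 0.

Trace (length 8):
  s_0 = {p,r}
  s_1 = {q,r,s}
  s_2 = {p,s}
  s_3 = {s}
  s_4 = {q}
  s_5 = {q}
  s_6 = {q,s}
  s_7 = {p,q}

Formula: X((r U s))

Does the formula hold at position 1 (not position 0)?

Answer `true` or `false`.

Answer: true

Derivation:
s_0={p,r}: X((r U s))=True (r U s)=True r=True s=False
s_1={q,r,s}: X((r U s))=True (r U s)=True r=True s=True
s_2={p,s}: X((r U s))=True (r U s)=True r=False s=True
s_3={s}: X((r U s))=False (r U s)=True r=False s=True
s_4={q}: X((r U s))=False (r U s)=False r=False s=False
s_5={q}: X((r U s))=True (r U s)=False r=False s=False
s_6={q,s}: X((r U s))=False (r U s)=True r=False s=True
s_7={p,q}: X((r U s))=False (r U s)=False r=False s=False
Evaluating at position 1: result = True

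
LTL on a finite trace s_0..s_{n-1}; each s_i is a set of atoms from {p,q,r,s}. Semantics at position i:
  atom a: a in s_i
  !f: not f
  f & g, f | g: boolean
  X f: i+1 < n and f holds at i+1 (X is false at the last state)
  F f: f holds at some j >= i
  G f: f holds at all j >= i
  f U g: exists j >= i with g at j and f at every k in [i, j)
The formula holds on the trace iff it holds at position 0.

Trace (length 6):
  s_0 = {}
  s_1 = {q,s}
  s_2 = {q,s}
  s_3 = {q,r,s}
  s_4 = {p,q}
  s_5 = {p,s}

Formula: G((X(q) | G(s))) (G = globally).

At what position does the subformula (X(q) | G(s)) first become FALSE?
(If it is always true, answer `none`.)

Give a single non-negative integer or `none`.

Answer: 4

Derivation:
s_0={}: (X(q) | G(s))=True X(q)=True q=False G(s)=False s=False
s_1={q,s}: (X(q) | G(s))=True X(q)=True q=True G(s)=False s=True
s_2={q,s}: (X(q) | G(s))=True X(q)=True q=True G(s)=False s=True
s_3={q,r,s}: (X(q) | G(s))=True X(q)=True q=True G(s)=False s=True
s_4={p,q}: (X(q) | G(s))=False X(q)=False q=True G(s)=False s=False
s_5={p,s}: (X(q) | G(s))=True X(q)=False q=False G(s)=True s=True
G((X(q) | G(s))) holds globally = False
First violation at position 4.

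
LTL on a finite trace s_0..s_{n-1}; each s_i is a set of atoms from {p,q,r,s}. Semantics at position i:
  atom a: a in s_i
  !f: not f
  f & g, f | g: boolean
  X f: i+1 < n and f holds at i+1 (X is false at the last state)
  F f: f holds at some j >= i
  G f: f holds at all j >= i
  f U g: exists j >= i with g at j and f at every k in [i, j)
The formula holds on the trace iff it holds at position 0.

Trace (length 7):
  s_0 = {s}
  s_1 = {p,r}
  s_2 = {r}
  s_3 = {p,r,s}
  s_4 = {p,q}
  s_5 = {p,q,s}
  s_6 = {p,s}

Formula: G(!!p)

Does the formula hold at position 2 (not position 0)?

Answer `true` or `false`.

s_0={s}: G(!!p)=False !!p=False !p=True p=False
s_1={p,r}: G(!!p)=False !!p=True !p=False p=True
s_2={r}: G(!!p)=False !!p=False !p=True p=False
s_3={p,r,s}: G(!!p)=True !!p=True !p=False p=True
s_4={p,q}: G(!!p)=True !!p=True !p=False p=True
s_5={p,q,s}: G(!!p)=True !!p=True !p=False p=True
s_6={p,s}: G(!!p)=True !!p=True !p=False p=True
Evaluating at position 2: result = False

Answer: false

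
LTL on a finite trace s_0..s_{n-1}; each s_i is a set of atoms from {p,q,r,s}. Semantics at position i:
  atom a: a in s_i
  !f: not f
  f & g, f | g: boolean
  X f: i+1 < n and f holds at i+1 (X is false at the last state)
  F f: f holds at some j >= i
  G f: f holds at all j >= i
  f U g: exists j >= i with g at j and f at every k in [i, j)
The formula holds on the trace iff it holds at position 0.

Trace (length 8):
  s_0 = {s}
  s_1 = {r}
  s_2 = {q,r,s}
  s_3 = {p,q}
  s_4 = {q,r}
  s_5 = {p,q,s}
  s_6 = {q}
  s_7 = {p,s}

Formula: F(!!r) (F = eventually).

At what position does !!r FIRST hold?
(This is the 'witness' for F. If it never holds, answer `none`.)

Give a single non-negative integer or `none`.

Answer: 1

Derivation:
s_0={s}: !!r=False !r=True r=False
s_1={r}: !!r=True !r=False r=True
s_2={q,r,s}: !!r=True !r=False r=True
s_3={p,q}: !!r=False !r=True r=False
s_4={q,r}: !!r=True !r=False r=True
s_5={p,q,s}: !!r=False !r=True r=False
s_6={q}: !!r=False !r=True r=False
s_7={p,s}: !!r=False !r=True r=False
F(!!r) holds; first witness at position 1.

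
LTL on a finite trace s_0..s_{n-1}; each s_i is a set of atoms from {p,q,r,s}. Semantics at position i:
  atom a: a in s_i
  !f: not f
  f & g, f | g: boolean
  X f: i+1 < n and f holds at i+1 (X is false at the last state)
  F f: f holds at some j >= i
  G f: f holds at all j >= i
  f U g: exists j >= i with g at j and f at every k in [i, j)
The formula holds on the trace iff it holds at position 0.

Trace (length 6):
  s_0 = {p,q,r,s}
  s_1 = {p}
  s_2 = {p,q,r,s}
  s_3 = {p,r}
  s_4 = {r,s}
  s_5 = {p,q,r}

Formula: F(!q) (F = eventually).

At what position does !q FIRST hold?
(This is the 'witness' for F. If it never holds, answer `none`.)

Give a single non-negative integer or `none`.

Answer: 1

Derivation:
s_0={p,q,r,s}: !q=False q=True
s_1={p}: !q=True q=False
s_2={p,q,r,s}: !q=False q=True
s_3={p,r}: !q=True q=False
s_4={r,s}: !q=True q=False
s_5={p,q,r}: !q=False q=True
F(!q) holds; first witness at position 1.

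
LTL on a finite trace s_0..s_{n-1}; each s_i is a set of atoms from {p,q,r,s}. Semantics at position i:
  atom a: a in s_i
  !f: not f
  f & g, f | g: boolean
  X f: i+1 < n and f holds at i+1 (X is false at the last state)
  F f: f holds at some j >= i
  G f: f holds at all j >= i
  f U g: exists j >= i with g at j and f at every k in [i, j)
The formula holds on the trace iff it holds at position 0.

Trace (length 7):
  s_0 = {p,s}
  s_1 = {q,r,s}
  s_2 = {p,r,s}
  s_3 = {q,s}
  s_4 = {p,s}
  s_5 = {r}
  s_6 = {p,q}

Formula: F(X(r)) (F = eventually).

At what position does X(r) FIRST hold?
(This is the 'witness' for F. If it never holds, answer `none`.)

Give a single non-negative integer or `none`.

s_0={p,s}: X(r)=True r=False
s_1={q,r,s}: X(r)=True r=True
s_2={p,r,s}: X(r)=False r=True
s_3={q,s}: X(r)=False r=False
s_4={p,s}: X(r)=True r=False
s_5={r}: X(r)=False r=True
s_6={p,q}: X(r)=False r=False
F(X(r)) holds; first witness at position 0.

Answer: 0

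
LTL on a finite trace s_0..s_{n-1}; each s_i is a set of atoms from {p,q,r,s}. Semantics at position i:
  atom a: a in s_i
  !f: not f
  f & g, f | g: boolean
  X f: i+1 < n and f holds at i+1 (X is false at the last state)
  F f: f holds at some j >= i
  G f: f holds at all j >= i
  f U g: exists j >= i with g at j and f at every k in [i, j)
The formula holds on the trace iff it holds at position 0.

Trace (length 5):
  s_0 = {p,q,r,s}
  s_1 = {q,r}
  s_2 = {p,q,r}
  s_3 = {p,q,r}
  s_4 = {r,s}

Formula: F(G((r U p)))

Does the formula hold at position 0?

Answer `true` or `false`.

Answer: false

Derivation:
s_0={p,q,r,s}: F(G((r U p)))=False G((r U p))=False (r U p)=True r=True p=True
s_1={q,r}: F(G((r U p)))=False G((r U p))=False (r U p)=True r=True p=False
s_2={p,q,r}: F(G((r U p)))=False G((r U p))=False (r U p)=True r=True p=True
s_3={p,q,r}: F(G((r U p)))=False G((r U p))=False (r U p)=True r=True p=True
s_4={r,s}: F(G((r U p)))=False G((r U p))=False (r U p)=False r=True p=False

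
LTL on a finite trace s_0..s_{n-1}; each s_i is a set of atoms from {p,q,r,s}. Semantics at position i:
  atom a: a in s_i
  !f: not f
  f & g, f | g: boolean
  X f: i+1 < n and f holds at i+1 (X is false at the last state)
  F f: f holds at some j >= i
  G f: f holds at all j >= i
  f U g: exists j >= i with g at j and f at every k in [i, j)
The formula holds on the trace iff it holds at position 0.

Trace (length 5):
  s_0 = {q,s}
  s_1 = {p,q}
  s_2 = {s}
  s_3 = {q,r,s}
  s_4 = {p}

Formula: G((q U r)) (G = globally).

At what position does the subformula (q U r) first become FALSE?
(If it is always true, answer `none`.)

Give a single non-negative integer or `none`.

Answer: 0

Derivation:
s_0={q,s}: (q U r)=False q=True r=False
s_1={p,q}: (q U r)=False q=True r=False
s_2={s}: (q U r)=False q=False r=False
s_3={q,r,s}: (q U r)=True q=True r=True
s_4={p}: (q U r)=False q=False r=False
G((q U r)) holds globally = False
First violation at position 0.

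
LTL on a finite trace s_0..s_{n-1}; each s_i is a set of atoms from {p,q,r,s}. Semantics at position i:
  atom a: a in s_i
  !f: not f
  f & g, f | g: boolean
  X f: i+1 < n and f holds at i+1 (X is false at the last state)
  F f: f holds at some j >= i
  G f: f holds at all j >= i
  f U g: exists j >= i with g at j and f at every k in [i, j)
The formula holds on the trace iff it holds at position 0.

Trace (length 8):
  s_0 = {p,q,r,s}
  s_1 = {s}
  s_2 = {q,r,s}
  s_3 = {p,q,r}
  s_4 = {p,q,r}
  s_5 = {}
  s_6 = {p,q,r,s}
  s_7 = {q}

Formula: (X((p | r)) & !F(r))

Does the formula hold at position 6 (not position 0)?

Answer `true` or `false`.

s_0={p,q,r,s}: (X((p | r)) & !F(r))=False X((p | r))=False (p | r)=True p=True r=True !F(r)=False F(r)=True
s_1={s}: (X((p | r)) & !F(r))=False X((p | r))=True (p | r)=False p=False r=False !F(r)=False F(r)=True
s_2={q,r,s}: (X((p | r)) & !F(r))=False X((p | r))=True (p | r)=True p=False r=True !F(r)=False F(r)=True
s_3={p,q,r}: (X((p | r)) & !F(r))=False X((p | r))=True (p | r)=True p=True r=True !F(r)=False F(r)=True
s_4={p,q,r}: (X((p | r)) & !F(r))=False X((p | r))=False (p | r)=True p=True r=True !F(r)=False F(r)=True
s_5={}: (X((p | r)) & !F(r))=False X((p | r))=True (p | r)=False p=False r=False !F(r)=False F(r)=True
s_6={p,q,r,s}: (X((p | r)) & !F(r))=False X((p | r))=False (p | r)=True p=True r=True !F(r)=False F(r)=True
s_7={q}: (X((p | r)) & !F(r))=False X((p | r))=False (p | r)=False p=False r=False !F(r)=True F(r)=False
Evaluating at position 6: result = False

Answer: false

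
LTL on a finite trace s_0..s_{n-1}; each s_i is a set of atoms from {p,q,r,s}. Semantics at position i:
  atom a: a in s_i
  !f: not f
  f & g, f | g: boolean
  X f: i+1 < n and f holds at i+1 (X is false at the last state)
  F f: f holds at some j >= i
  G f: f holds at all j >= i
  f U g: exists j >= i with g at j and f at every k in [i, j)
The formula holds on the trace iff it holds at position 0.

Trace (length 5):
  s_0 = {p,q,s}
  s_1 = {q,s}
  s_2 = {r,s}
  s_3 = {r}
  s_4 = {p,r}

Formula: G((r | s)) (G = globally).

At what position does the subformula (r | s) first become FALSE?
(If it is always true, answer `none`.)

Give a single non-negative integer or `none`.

Answer: none

Derivation:
s_0={p,q,s}: (r | s)=True r=False s=True
s_1={q,s}: (r | s)=True r=False s=True
s_2={r,s}: (r | s)=True r=True s=True
s_3={r}: (r | s)=True r=True s=False
s_4={p,r}: (r | s)=True r=True s=False
G((r | s)) holds globally = True
No violation — formula holds at every position.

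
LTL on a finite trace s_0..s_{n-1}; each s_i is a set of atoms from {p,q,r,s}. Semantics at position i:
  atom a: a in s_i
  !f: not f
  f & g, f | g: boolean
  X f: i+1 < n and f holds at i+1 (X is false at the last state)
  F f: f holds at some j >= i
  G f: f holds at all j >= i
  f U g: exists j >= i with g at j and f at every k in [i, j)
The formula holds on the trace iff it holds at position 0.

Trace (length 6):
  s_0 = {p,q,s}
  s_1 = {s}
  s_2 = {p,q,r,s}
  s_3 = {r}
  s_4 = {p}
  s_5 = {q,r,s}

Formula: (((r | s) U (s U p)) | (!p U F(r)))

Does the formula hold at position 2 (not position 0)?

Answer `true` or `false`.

s_0={p,q,s}: (((r | s) U (s U p)) | (!p U F(r)))=True ((r | s) U (s U p))=True (r | s)=True r=False s=True (s U p)=True p=True (!p U F(r))=True !p=False F(r)=True
s_1={s}: (((r | s) U (s U p)) | (!p U F(r)))=True ((r | s) U (s U p))=True (r | s)=True r=False s=True (s U p)=True p=False (!p U F(r))=True !p=True F(r)=True
s_2={p,q,r,s}: (((r | s) U (s U p)) | (!p U F(r)))=True ((r | s) U (s U p))=True (r | s)=True r=True s=True (s U p)=True p=True (!p U F(r))=True !p=False F(r)=True
s_3={r}: (((r | s) U (s U p)) | (!p U F(r)))=True ((r | s) U (s U p))=True (r | s)=True r=True s=False (s U p)=False p=False (!p U F(r))=True !p=True F(r)=True
s_4={p}: (((r | s) U (s U p)) | (!p U F(r)))=True ((r | s) U (s U p))=True (r | s)=False r=False s=False (s U p)=True p=True (!p U F(r))=True !p=False F(r)=True
s_5={q,r,s}: (((r | s) U (s U p)) | (!p U F(r)))=True ((r | s) U (s U p))=False (r | s)=True r=True s=True (s U p)=False p=False (!p U F(r))=True !p=True F(r)=True
Evaluating at position 2: result = True

Answer: true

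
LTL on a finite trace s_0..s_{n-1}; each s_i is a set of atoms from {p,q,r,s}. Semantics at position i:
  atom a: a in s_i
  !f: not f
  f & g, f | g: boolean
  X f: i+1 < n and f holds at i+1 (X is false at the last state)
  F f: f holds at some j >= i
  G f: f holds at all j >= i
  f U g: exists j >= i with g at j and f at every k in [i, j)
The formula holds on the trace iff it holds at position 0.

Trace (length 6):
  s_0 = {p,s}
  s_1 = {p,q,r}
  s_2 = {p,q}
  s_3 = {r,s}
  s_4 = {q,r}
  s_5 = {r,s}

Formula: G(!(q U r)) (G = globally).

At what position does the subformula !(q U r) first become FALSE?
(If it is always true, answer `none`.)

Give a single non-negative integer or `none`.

s_0={p,s}: !(q U r)=True (q U r)=False q=False r=False
s_1={p,q,r}: !(q U r)=False (q U r)=True q=True r=True
s_2={p,q}: !(q U r)=False (q U r)=True q=True r=False
s_3={r,s}: !(q U r)=False (q U r)=True q=False r=True
s_4={q,r}: !(q U r)=False (q U r)=True q=True r=True
s_5={r,s}: !(q U r)=False (q U r)=True q=False r=True
G(!(q U r)) holds globally = False
First violation at position 1.

Answer: 1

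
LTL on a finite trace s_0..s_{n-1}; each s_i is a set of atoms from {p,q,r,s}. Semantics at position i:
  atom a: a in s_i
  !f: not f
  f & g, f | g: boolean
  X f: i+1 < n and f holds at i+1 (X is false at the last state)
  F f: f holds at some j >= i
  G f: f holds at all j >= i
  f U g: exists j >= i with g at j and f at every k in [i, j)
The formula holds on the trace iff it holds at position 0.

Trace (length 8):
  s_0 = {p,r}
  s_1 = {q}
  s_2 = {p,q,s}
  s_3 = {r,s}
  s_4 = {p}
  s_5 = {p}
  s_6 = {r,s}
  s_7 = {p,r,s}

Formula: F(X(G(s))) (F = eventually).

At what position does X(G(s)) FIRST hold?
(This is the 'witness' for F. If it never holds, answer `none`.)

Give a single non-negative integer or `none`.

Answer: 5

Derivation:
s_0={p,r}: X(G(s))=False G(s)=False s=False
s_1={q}: X(G(s))=False G(s)=False s=False
s_2={p,q,s}: X(G(s))=False G(s)=False s=True
s_3={r,s}: X(G(s))=False G(s)=False s=True
s_4={p}: X(G(s))=False G(s)=False s=False
s_5={p}: X(G(s))=True G(s)=False s=False
s_6={r,s}: X(G(s))=True G(s)=True s=True
s_7={p,r,s}: X(G(s))=False G(s)=True s=True
F(X(G(s))) holds; first witness at position 5.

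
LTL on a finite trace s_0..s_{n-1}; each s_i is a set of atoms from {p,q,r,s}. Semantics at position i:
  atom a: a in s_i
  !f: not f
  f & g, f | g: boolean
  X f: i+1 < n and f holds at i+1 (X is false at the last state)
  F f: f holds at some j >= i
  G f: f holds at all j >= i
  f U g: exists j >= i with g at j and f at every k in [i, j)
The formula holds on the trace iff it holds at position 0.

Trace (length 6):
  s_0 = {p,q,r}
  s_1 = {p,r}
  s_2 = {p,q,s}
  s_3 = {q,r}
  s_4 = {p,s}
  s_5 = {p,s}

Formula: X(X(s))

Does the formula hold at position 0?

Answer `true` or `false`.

Answer: true

Derivation:
s_0={p,q,r}: X(X(s))=True X(s)=False s=False
s_1={p,r}: X(X(s))=False X(s)=True s=False
s_2={p,q,s}: X(X(s))=True X(s)=False s=True
s_3={q,r}: X(X(s))=True X(s)=True s=False
s_4={p,s}: X(X(s))=False X(s)=True s=True
s_5={p,s}: X(X(s))=False X(s)=False s=True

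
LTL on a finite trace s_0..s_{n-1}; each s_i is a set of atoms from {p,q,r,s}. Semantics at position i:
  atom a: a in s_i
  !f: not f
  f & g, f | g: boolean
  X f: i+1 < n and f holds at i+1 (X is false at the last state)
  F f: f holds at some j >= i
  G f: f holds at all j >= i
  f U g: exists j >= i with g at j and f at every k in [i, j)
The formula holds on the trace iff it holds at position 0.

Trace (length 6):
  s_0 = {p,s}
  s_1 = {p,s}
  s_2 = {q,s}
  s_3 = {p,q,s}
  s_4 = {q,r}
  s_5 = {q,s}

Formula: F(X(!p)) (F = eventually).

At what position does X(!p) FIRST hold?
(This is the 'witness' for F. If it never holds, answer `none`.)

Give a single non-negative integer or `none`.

Answer: 1

Derivation:
s_0={p,s}: X(!p)=False !p=False p=True
s_1={p,s}: X(!p)=True !p=False p=True
s_2={q,s}: X(!p)=False !p=True p=False
s_3={p,q,s}: X(!p)=True !p=False p=True
s_4={q,r}: X(!p)=True !p=True p=False
s_5={q,s}: X(!p)=False !p=True p=False
F(X(!p)) holds; first witness at position 1.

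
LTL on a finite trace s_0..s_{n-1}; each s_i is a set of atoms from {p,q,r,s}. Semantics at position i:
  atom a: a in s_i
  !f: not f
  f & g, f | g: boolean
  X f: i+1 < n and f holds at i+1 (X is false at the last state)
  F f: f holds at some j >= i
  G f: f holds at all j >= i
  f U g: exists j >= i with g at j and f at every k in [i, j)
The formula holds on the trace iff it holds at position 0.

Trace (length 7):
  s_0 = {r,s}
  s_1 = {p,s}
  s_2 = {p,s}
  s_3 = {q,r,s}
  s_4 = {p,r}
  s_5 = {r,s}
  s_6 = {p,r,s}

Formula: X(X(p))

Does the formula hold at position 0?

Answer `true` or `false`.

Answer: true

Derivation:
s_0={r,s}: X(X(p))=True X(p)=True p=False
s_1={p,s}: X(X(p))=False X(p)=True p=True
s_2={p,s}: X(X(p))=True X(p)=False p=True
s_3={q,r,s}: X(X(p))=False X(p)=True p=False
s_4={p,r}: X(X(p))=True X(p)=False p=True
s_5={r,s}: X(X(p))=False X(p)=True p=False
s_6={p,r,s}: X(X(p))=False X(p)=False p=True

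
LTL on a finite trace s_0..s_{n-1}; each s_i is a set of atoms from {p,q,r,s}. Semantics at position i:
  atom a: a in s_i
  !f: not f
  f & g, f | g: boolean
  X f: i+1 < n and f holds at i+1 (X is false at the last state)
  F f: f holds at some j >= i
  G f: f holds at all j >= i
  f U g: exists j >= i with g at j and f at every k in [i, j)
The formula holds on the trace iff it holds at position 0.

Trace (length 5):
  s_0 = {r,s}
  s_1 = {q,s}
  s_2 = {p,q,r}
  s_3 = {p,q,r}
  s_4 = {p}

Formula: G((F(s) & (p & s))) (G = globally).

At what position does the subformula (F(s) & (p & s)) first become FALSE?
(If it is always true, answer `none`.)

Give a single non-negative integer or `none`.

Answer: 0

Derivation:
s_0={r,s}: (F(s) & (p & s))=False F(s)=True s=True (p & s)=False p=False
s_1={q,s}: (F(s) & (p & s))=False F(s)=True s=True (p & s)=False p=False
s_2={p,q,r}: (F(s) & (p & s))=False F(s)=False s=False (p & s)=False p=True
s_3={p,q,r}: (F(s) & (p & s))=False F(s)=False s=False (p & s)=False p=True
s_4={p}: (F(s) & (p & s))=False F(s)=False s=False (p & s)=False p=True
G((F(s) & (p & s))) holds globally = False
First violation at position 0.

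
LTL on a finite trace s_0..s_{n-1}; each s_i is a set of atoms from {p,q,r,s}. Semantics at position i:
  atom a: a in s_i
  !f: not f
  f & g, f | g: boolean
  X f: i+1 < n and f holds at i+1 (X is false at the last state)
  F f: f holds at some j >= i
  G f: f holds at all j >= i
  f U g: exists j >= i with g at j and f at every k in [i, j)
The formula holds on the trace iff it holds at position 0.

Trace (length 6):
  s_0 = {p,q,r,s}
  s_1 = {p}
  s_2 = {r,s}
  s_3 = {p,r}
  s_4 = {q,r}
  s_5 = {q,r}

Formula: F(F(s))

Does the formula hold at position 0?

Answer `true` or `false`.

s_0={p,q,r,s}: F(F(s))=True F(s)=True s=True
s_1={p}: F(F(s))=True F(s)=True s=False
s_2={r,s}: F(F(s))=True F(s)=True s=True
s_3={p,r}: F(F(s))=False F(s)=False s=False
s_4={q,r}: F(F(s))=False F(s)=False s=False
s_5={q,r}: F(F(s))=False F(s)=False s=False

Answer: true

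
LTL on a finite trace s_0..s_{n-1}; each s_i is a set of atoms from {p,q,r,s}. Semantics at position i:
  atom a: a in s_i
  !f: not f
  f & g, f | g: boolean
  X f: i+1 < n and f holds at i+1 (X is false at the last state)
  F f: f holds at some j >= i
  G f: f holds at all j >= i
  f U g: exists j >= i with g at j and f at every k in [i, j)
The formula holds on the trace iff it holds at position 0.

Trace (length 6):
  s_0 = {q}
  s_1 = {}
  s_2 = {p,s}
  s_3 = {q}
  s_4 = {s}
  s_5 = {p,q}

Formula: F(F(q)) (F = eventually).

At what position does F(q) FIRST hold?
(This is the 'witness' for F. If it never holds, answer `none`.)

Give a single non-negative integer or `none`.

Answer: 0

Derivation:
s_0={q}: F(q)=True q=True
s_1={}: F(q)=True q=False
s_2={p,s}: F(q)=True q=False
s_3={q}: F(q)=True q=True
s_4={s}: F(q)=True q=False
s_5={p,q}: F(q)=True q=True
F(F(q)) holds; first witness at position 0.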